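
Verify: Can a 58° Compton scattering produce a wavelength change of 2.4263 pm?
No, inconsistent

Calculate the expected shift for θ = 58°:

Δλ_expected = λ_C(1 - cos(58°))
Δλ_expected = 2.4263 × (1 - cos(58°))
Δλ_expected = 2.4263 × 0.4701
Δλ_expected = 1.1406 pm

Given shift: 2.4263 pm
Expected shift: 1.1406 pm
Difference: 1.2857 pm

The values do not match. The given shift corresponds to θ ≈ 90.0°, not 58°.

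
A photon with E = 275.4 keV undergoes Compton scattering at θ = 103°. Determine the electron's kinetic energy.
109.5144 keV

By energy conservation: K_e = E_initial - E_final

First find the scattered photon energy:
Initial wavelength: λ = hc/E = 4.5020 pm
Compton shift: Δλ = λ_C(1 - cos(103°)) = 2.9721 pm
Final wavelength: λ' = 4.5020 + 2.9721 = 7.4741 pm
Final photon energy: E' = hc/λ' = 165.8856 keV

Electron kinetic energy:
K_e = E - E' = 275.4000 - 165.8856 = 109.5144 keV

(Intermediate values are shown rounded; full precision is carried through to the final answer.)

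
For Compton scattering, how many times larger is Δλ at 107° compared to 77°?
107° produces the larger shift by a factor of 1.667

Calculate both shifts using Δλ = λ_C(1 - cos θ):

For θ₁ = 77°:
Δλ₁ = 2.4263 × (1 - cos(77°))
Δλ₁ = 2.4263 × 0.7750
Δλ₁ = 1.8805 pm

For θ₂ = 107°:
Δλ₂ = 2.4263 × (1 - cos(107°))
Δλ₂ = 2.4263 × 1.2924
Δλ₂ = 3.1357 pm

The 107° angle produces the larger shift.
Ratio: 3.1357/1.8805 = 1.667

(Intermediate values are shown rounded; full precision is carried through to the final answer.)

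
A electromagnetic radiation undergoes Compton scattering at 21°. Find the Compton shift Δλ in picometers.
0.1612 pm

Using the Compton scattering formula:
Δλ = λ_C(1 - cos θ)

where λ_C = h/(m_e·c) ≈ 2.4263 pm is the Compton wavelength of an electron.

For θ = 21°:
cos(21°) = 0.9336
1 - cos(21°) = 0.0664

Δλ = 2.4263 × 0.0664
Δλ = 0.1612 pm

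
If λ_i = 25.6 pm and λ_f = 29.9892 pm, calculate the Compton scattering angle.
144.00°

First find the wavelength shift:
Δλ = λ' - λ = 29.9892 - 25.6 = 4.3892 pm

Using Δλ = λ_C(1 - cos θ), with λ_C = h/(m_e·c) ≈ 2.42631024 pm:
cos θ = 1 - Δλ/λ_C
cos θ = 1 - 4.3892/2.42631024
cos θ = -0.809002

θ = arccos(-0.809002)
θ = 144.00°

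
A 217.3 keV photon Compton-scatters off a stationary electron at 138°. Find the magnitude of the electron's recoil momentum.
1.7160e-22 kg·m/s

The electron is initially at rest, so by conservation of momentum:
p⃗_e = p⃗₀ − p⃗'  (incident photon momentum minus scattered photon momentum)

Photon momentum magnitudes (p = h/λ = E/c):
λ₀ = hc/E₀ = 5.7057 pm → p₀ = h/λ₀ = 1.1613e-22 kg·m/s
Δλ = λ_C(1 − cos 138°) = 4.2294 pm
λ' = 9.9351 pm → p' = h/λ' = 6.6694e-23 kg·m/s

The scattered photon makes angle θ = 138° with the incident direction, so by the law of cosines:
|p⃗_e|² = p₀² + p'² − 2p₀p'cos θ
|p⃗_e|² = (1.1613e-22)² + (6.6694e-23)² − 2·1.1613e-22·6.6694e-23·cos(138°)
|p⃗_e| = 1.7160e-22 kg·m/s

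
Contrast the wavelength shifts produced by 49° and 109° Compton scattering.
109° produces the larger shift by a factor of 3.854

Calculate both shifts using Δλ = λ_C(1 - cos θ):

For θ₁ = 49°:
Δλ₁ = 2.4263 × (1 - cos(49°))
Δλ₁ = 2.4263 × 0.3439
Δλ₁ = 0.8345 pm

For θ₂ = 109°:
Δλ₂ = 2.4263 × (1 - cos(109°))
Δλ₂ = 2.4263 × 1.3256
Δλ₂ = 3.2162 pm

The 109° angle produces the larger shift.
Ratio: 3.2162/0.8345 = 3.854

(Intermediate values are shown rounded; full precision is carried through to the final answer.)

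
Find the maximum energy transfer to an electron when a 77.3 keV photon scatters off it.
17.9546 keV

Maximum energy transfer occurs at θ = 180° (backscattering).

Initial photon: E₀ = 77.3 keV → λ₀ = 16.0394 pm

Maximum Compton shift (at 180°):
Δλ_max = 2λ_C = 2 × 2.4263 = 4.8526 pm

Final wavelength:
λ' = 16.0394 + 4.8526 = 20.8920 pm

Minimum photon energy (maximum energy to electron):
E'_min = hc/λ' = 59.3454 keV

Maximum electron kinetic energy:
K_max = E₀ - E'_min = 77.3000 - 59.3454 = 17.9546 keV

(Intermediate values are shown rounded; full precision is carried through to the final answer.)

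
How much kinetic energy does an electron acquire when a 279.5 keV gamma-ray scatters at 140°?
137.3310 keV

By energy conservation: K_e = E_initial - E_final

First find the scattered photon energy:
Initial wavelength: λ = hc/E = 4.4359 pm
Compton shift: Δλ = λ_C(1 - cos(140°)) = 4.2850 pm
Final wavelength: λ' = 4.4359 + 4.2850 = 8.7209 pm
Final photon energy: E' = hc/λ' = 142.1690 keV

Electron kinetic energy:
K_e = E - E' = 279.5000 - 142.1690 = 137.3310 keV

(Intermediate values are shown rounded; full precision is carried through to the final answer.)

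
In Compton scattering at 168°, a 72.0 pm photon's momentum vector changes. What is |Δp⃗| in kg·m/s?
1.7733e-23 kg·m/s

Photon momentum magnitude is p = h/λ.

Initial momentum:
p₀ = h/λ = 6.6261e-34/7.2000e-11 = 9.2029e-24 kg·m/s

After scattering:
λ' = λ + Δλ = 72.0 + 4.7996 = 76.7996 pm
p' = h/λ' = 6.6261e-34/7.6800e-11 = 8.6277e-24 kg·m/s

Momentum is a vector; the scattered photon's direction makes angle θ = 168° with the incident direction. The magnitude of the vector change Δp⃗ = p⃗₀ − p⃗' is found from the law of cosines:
|Δp⃗|² = p₀² + p'² − 2p₀p'cos θ
|Δp⃗|² = (9.2029e-24)² + (8.6277e-24)² − 2·9.2029e-24·8.6277e-24·cos(168°)
|Δp⃗| = 1.7733e-23 kg·m/s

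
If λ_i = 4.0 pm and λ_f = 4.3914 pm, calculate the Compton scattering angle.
33.00°

First find the wavelength shift:
Δλ = λ' - λ = 4.3914 - 4.0 = 0.3914 pm

Using Δλ = λ_C(1 - cos θ), with λ_C = h/(m_e·c) ≈ 2.42631024 pm:
cos θ = 1 - Δλ/λ_C
cos θ = 1 - 0.3914/2.42631024
cos θ = 0.838685

θ = arccos(0.838685)
θ = 33.00°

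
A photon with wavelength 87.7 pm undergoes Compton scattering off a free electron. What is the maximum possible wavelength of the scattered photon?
92.5526 pm (at θ = 180°)

The Compton shift is Δλ = λ_C(1 − cos θ).

Since cos θ ranges from −1 to 1, the factor (1 − cos θ) ranges from 0 to 2; the maximum shift occurs at θ = 180° (backscattering):
Δλ_max = 2λ_C = 2 × 2.4263 pm = 4.8526 pm

Maximum scattered wavelength:
λ'_max = λ₀ + Δλ_max = 87.7 + 4.8526 = 92.5526 pm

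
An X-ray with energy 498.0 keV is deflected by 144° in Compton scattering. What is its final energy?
180.2390 keV

First convert energy to wavelength:
λ = hc/E, with hc ≈ 1239.842 keV·pm (i.e. 1239.842 eV·nm)

For E = 498.0 keV = 498000 eV:
λ = 1239.842 keV·pm / 498.0 keV
λ = 2.4896 pm

Calculate the Compton shift:
Δλ = λ_C(1 - cos(144°)) = 2.4263 × 1.8090
Δλ = 4.3892 pm

Final wavelength:
λ' = 2.4896 + 4.3892 = 6.8789 pm

Final energy:
E' = hc/λ' = 1239.842 / 6.8789 = 180.2390 keV

(Intermediate values are shown rounded; full precision is carried through to the final answer.)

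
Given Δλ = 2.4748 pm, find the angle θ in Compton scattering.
91.15°

From the Compton formula Δλ = λ_C(1 - cos θ), we can solve for θ:

cos θ = 1 - Δλ/λ_C

Given:
- Δλ = 2.4748 pm
- λ_C = h/(m_e·c) ≈ 2.42631024 pm

cos θ = 1 - 2.4748/2.42631024
cos θ = 1 - 1.019985
cos θ = -0.019985

θ = arccos(-0.019985)
θ = 91.15°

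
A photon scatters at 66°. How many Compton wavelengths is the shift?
0.5933 λ_C

The Compton shift formula is:
Δλ = λ_C(1 - cos θ)

Dividing both sides by λ_C:
Δλ/λ_C = 1 - cos θ

For θ = 66°:
Δλ/λ_C = 1 - cos(66°)
Δλ/λ_C = 1 - 0.4067
Δλ/λ_C = 0.5933

This means the shift is 0.5933 × λ_C = 1.4394 pm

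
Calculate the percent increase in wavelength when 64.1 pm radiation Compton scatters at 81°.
3.1931%

Calculate the Compton shift:
Δλ = λ_C(1 - cos(81°))
Δλ = 2.4263 × (1 - cos(81°))
Δλ = 2.4263 × 0.8436
Δλ = 2.0468 pm

Percentage change:
(Δλ/λ₀) × 100 = (2.0468/64.1) × 100
= 3.1931%

(Intermediate values are shown rounded; full precision is carried through to the final answer.)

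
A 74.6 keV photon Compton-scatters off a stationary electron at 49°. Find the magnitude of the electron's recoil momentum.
3.2322e-23 kg·m/s

The electron is initially at rest, so by conservation of momentum:
p⃗_e = p⃗₀ − p⃗'  (incident photon momentum minus scattered photon momentum)

Photon momentum magnitudes (p = h/λ = E/c):
λ₀ = hc/E₀ = 16.6199 pm → p₀ = h/λ₀ = 3.9868e-23 kg·m/s
Δλ = λ_C(1 − cos 49°) = 0.8345 pm
λ' = 17.4544 pm → p' = h/λ' = 3.7962e-23 kg·m/s

The scattered photon makes angle θ = 49° with the incident direction, so by the law of cosines:
|p⃗_e|² = p₀² + p'² − 2p₀p'cos θ
|p⃗_e|² = (3.9868e-23)² + (3.7962e-23)² − 2·3.9868e-23·3.7962e-23·cos(49°)
|p⃗_e| = 3.2322e-23 kg·m/s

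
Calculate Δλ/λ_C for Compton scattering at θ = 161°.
1.9455 λ_C

The Compton shift formula is:
Δλ = λ_C(1 - cos θ)

Dividing both sides by λ_C:
Δλ/λ_C = 1 - cos θ

For θ = 161°:
Δλ/λ_C = 1 - cos(161°)
Δλ/λ_C = 1 - -0.9455
Δλ/λ_C = 1.9455

This means the shift is 1.9455 × λ_C = 4.7204 pm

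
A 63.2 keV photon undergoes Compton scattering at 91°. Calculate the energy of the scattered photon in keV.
56.1360 keV

First convert energy to wavelength:
λ = hc/E, with hc ≈ 1239.842 keV·pm (i.e. 1239.842 eV·nm)

For E = 63.2 keV = 63200 eV:
λ = 1239.842 keV·pm / 63.2 keV
λ = 19.6178 pm

Calculate the Compton shift:
Δλ = λ_C(1 - cos(91°)) = 2.4263 × 1.0175
Δλ = 2.4687 pm

Final wavelength:
λ' = 19.6178 + 2.4687 = 22.0864 pm

Final energy:
E' = hc/λ' = 1239.842 / 22.0864 = 56.1360 keV

(Intermediate values are shown rounded; full precision is carried through to the final answer.)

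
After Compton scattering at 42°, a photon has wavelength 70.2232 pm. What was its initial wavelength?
69.6000 pm

From λ' = λ + Δλ, we have λ = λ' - Δλ

First calculate the Compton shift:
Δλ = λ_C(1 - cos θ)
Δλ = 2.4263 × (1 - cos(42°))
Δλ = 2.4263 × 0.2569
Δλ = 0.6232 pm

Initial wavelength:
λ = λ' - Δλ
λ = 70.2232 - 0.6232
λ = 69.6000 pm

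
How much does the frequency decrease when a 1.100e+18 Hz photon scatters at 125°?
1.520e+16 Hz (decrease)

Convert frequency to wavelength (c = 299792458 m/s):
λ₀ = c/f₀ = 299792458/1.100e+18 = 2.7253860e-10 m = 272.5386 pm

Calculate Compton shift:
Δλ = λ_C(1 - cos(125°)) = 3.8180 pm

Final wavelength:
λ' = λ₀ + Δλ = 272.5386 + 3.8180 = 276.3566 pm

Final frequency:
f' = c/λ' = 299792458/2.7635658e-10 = 1.0848030e+18 Hz

Frequency shift (decrease):
Δf = f₀ - f' = 1.100e+18 - 1.0848030e+18 = 1.520e+16 Hz

(Intermediate values are shown rounded; full precision is carried through to the final answer.)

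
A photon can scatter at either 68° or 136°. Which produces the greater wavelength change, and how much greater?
136° produces the larger shift by a factor of 2.749

Calculate both shifts using Δλ = λ_C(1 - cos θ):

For θ₁ = 68°:
Δλ₁ = 2.4263 × (1 - cos(68°))
Δλ₁ = 2.4263 × 0.6254
Δλ₁ = 1.5174 pm

For θ₂ = 136°:
Δλ₂ = 2.4263 × (1 - cos(136°))
Δλ₂ = 2.4263 × 1.7193
Δλ₂ = 4.1717 pm

The 136° angle produces the larger shift.
Ratio: 4.1717/1.5174 = 2.749

(Intermediate values are shown rounded; full precision is carried through to the final answer.)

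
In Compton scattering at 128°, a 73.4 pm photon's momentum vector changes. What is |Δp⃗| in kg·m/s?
1.5817e-23 kg·m/s

Photon momentum magnitude is p = h/λ.

Initial momentum:
p₀ = h/λ = 6.6261e-34/7.3400e-11 = 9.0273e-24 kg·m/s

After scattering:
λ' = λ + Δλ = 73.4 + 3.9201 = 77.3201 pm
p' = h/λ' = 6.6261e-34/7.7320e-11 = 8.5697e-24 kg·m/s

Momentum is a vector; the scattered photon's direction makes angle θ = 128° with the incident direction. The magnitude of the vector change Δp⃗ = p⃗₀ − p⃗' is found from the law of cosines:
|Δp⃗|² = p₀² + p'² − 2p₀p'cos θ
|Δp⃗|² = (9.0273e-24)² + (8.5697e-24)² − 2·9.0273e-24·8.5697e-24·cos(128°)
|Δp⃗| = 1.5817e-23 kg·m/s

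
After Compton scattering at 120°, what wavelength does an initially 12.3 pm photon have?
15.9395 pm

Using the Compton formula: λ' = λ + λ_C(1 − cos θ)

For θ = 120°, cos θ = -1/2 (exact) = -0.5000, so:
1 − cos 120° = 1 − (-1/2) = 1.5000

Δλ = λ_C × 1.5000 = 2.4263 × 1.5000 = 3.6395 pm

λ' = 12.3 + 3.6395 = 15.9395 pm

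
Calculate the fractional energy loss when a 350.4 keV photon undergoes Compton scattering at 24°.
0.0560 (or 5.60%)

Calculate initial and final photon energies:

Initial: E₀ = 350.4 keV → λ₀ = 3.5384 pm
Compton shift: Δλ = 0.2098 pm
Final wavelength: λ' = 3.7481 pm
Final energy: E' = 330.7897 keV

Fractional energy loss:
(E₀ - E')/E₀ = (350.4000 - 330.7897)/350.4000
= 19.6103/350.4000
= 0.0560
= 5.60%

(Intermediate values are shown rounded; full precision is carried through to the final answer.)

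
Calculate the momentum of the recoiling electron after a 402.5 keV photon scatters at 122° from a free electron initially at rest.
2.7933e-22 kg·m/s

The electron is initially at rest, so by conservation of momentum:
p⃗_e = p⃗₀ − p⃗'  (incident photon momentum minus scattered photon momentum)

Photon momentum magnitudes (p = h/λ = E/c):
λ₀ = hc/E₀ = 3.0804 pm → p₀ = h/λ₀ = 2.1511e-22 kg·m/s
Δλ = λ_C(1 − cos 122°) = 3.7121 pm
λ' = 6.7924 pm → p' = h/λ' = 9.7551e-23 kg·m/s

The scattered photon makes angle θ = 122° with the incident direction, so by the law of cosines:
|p⃗_e|² = p₀² + p'² − 2p₀p'cos θ
|p⃗_e|² = (2.1511e-22)² + (9.7551e-23)² − 2·2.1511e-22·9.7551e-23·cos(122°)
|p⃗_e| = 2.7933e-22 kg·m/s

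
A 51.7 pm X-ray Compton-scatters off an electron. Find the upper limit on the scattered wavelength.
56.5526 pm (at θ = 180°)

The Compton shift is Δλ = λ_C(1 − cos θ).

Since cos θ ranges from −1 to 1, the factor (1 − cos θ) ranges from 0 to 2; the maximum shift occurs at θ = 180° (backscattering):
Δλ_max = 2λ_C = 2 × 2.4263 pm = 4.8526 pm

Maximum scattered wavelength:
λ'_max = λ₀ + Δλ_max = 51.7 + 4.8526 = 56.5526 pm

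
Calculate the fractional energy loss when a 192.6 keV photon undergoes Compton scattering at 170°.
0.4279 (or 42.79%)

Calculate initial and final photon energies:

Initial: E₀ = 192.6 keV → λ₀ = 6.4374 pm
Compton shift: Δλ = 4.8158 pm
Final wavelength: λ' = 11.2532 pm
Final energy: E' = 110.1773 keV

Fractional energy loss:
(E₀ - E')/E₀ = (192.6000 - 110.1773)/192.6000
= 82.4227/192.6000
= 0.4279
= 42.79%

(Intermediate values are shown rounded; full precision is carried through to the final answer.)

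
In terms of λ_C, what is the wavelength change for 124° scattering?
1.5592 λ_C

The Compton shift formula is:
Δλ = λ_C(1 - cos θ)

Dividing both sides by λ_C:
Δλ/λ_C = 1 - cos θ

For θ = 124°:
Δλ/λ_C = 1 - cos(124°)
Δλ/λ_C = 1 - -0.5592
Δλ/λ_C = 1.5592

This means the shift is 1.5592 × λ_C = 3.7831 pm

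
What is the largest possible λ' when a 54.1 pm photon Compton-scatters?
58.9526 pm (at θ = 180°)

The Compton shift is Δλ = λ_C(1 − cos θ).

Since cos θ ranges from −1 to 1, the factor (1 − cos θ) ranges from 0 to 2; the maximum shift occurs at θ = 180° (backscattering):
Δλ_max = 2λ_C = 2 × 2.4263 pm = 4.8526 pm

Maximum scattered wavelength:
λ'_max = λ₀ + Δλ_max = 54.1 + 4.8526 = 58.9526 pm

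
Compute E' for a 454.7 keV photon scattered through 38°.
382.5401 keV

First convert energy to wavelength:
λ = hc/E, with hc ≈ 1239.842 keV·pm (i.e. 1239.842 eV·nm)

For E = 454.7 keV = 454700 eV:
λ = 1239.842 keV·pm / 454.7 keV
λ = 2.7267 pm

Calculate the Compton shift:
Δλ = λ_C(1 - cos(38°)) = 2.4263 × 0.2120
Δλ = 0.5144 pm

Final wavelength:
λ' = 2.7267 + 0.5144 = 3.2411 pm

Final energy:
E' = hc/λ' = 1239.842 / 3.2411 = 382.5401 keV

(Intermediate values are shown rounded; full precision is carried through to the final answer.)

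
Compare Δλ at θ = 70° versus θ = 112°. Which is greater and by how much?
112° produces the larger shift by a factor of 2.089

Calculate both shifts using Δλ = λ_C(1 - cos θ):

For θ₁ = 70°:
Δλ₁ = 2.4263 × (1 - cos(70°))
Δλ₁ = 2.4263 × 0.6580
Δλ₁ = 1.5965 pm

For θ₂ = 112°:
Δλ₂ = 2.4263 × (1 - cos(112°))
Δλ₂ = 2.4263 × 1.3746
Δλ₂ = 3.3352 pm

The 112° angle produces the larger shift.
Ratio: 3.3352/1.5965 = 2.089

(Intermediate values are shown rounded; full precision is carried through to the final answer.)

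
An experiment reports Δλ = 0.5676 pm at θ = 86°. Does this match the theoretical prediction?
No, inconsistent

Calculate the expected shift for θ = 86°:

Δλ_expected = λ_C(1 - cos(86°))
Δλ_expected = 2.4263 × (1 - cos(86°))
Δλ_expected = 2.4263 × 0.9302
Δλ_expected = 2.2571 pm

Given shift: 0.5676 pm
Expected shift: 2.2571 pm
Difference: 1.6894 pm

The values do not match. The given shift corresponds to θ ≈ 40.0°, not 86°.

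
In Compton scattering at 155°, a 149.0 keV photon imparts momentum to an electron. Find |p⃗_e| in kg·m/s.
1.2786e-22 kg·m/s

The electron is initially at rest, so by conservation of momentum:
p⃗_e = p⃗₀ − p⃗'  (incident photon momentum minus scattered photon momentum)

Photon momentum magnitudes (p = h/λ = E/c):
λ₀ = hc/E₀ = 8.3211 pm → p₀ = h/λ₀ = 7.9630e-23 kg·m/s
Δλ = λ_C(1 − cos 155°) = 4.6253 pm
λ' = 12.9464 pm → p' = h/λ' = 5.1181e-23 kg·m/s

The scattered photon makes angle θ = 155° with the incident direction, so by the law of cosines:
|p⃗_e|² = p₀² + p'² − 2p₀p'cos θ
|p⃗_e|² = (7.9630e-23)² + (5.1181e-23)² − 2·7.9630e-23·5.1181e-23·cos(155°)
|p⃗_e| = 1.2786e-22 kg·m/s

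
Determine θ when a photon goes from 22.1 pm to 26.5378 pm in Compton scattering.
146.00°

First find the wavelength shift:
Δλ = λ' - λ = 26.5378 - 22.1 = 4.4378 pm

Using Δλ = λ_C(1 - cos θ), with λ_C = h/(m_e·c) ≈ 2.42631024 pm:
cos θ = 1 - Δλ/λ_C
cos θ = 1 - 4.4378/2.42631024
cos θ = -0.829032

θ = arccos(-0.829032)
θ = 146.00°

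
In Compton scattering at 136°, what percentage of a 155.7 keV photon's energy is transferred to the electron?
0.3438 (or 34.38%)

Calculate initial and final photon energies:

Initial: E₀ = 155.7 keV → λ₀ = 7.9630 pm
Compton shift: Δλ = 4.1717 pm
Final wavelength: λ' = 12.1347 pm
Final energy: E' = 102.1735 keV

Fractional energy loss:
(E₀ - E')/E₀ = (155.7000 - 102.1735)/155.7000
= 53.5265/155.7000
= 0.3438
= 34.38%

(Intermediate values are shown rounded; full precision is carried through to the final answer.)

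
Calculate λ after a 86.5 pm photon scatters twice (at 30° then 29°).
87.1293 pm

Apply Compton shift twice:

First scattering at θ₁ = 30°:
Δλ₁ = λ_C(1 - cos(30°))
Δλ₁ = 2.4263 × 0.1340
Δλ₁ = 0.3251 pm

After first scattering:
λ₁ = 86.5 + 0.3251 = 86.8251 pm

Second scattering at θ₂ = 29°:
Δλ₂ = λ_C(1 - cos(29°))
Δλ₂ = 2.4263 × 0.1254
Δλ₂ = 0.3042 pm

Final wavelength:
λ₂ = 86.8251 + 0.3042 = 87.1293 pm

Total shift: Δλ_total = 0.3251 + 0.3042 = 0.6293 pm

(Intermediate values are shown rounded; full precision is carried through to the final answer.)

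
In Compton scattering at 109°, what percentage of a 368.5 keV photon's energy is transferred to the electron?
0.4887 (or 48.87%)

Calculate initial and final photon energies:

Initial: E₀ = 368.5 keV → λ₀ = 3.3646 pm
Compton shift: Δλ = 3.2162 pm
Final wavelength: λ' = 6.5808 pm
Final energy: E' = 188.4028 keV

Fractional energy loss:
(E₀ - E')/E₀ = (368.5000 - 188.4028)/368.5000
= 180.0972/368.5000
= 0.4887
= 48.87%

(Intermediate values are shown rounded; full precision is carried through to the final answer.)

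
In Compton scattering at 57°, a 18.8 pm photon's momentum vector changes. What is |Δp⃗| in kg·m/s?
3.2747e-23 kg·m/s

Photon momentum magnitude is p = h/λ.

Initial momentum:
p₀ = h/λ = 6.6261e-34/1.8800e-11 = 3.5245e-23 kg·m/s

After scattering:
λ' = λ + Δλ = 18.8 + 1.1048 = 19.9048 pm
p' = h/λ' = 6.6261e-34/1.9905e-11 = 3.3289e-23 kg·m/s

Momentum is a vector; the scattered photon's direction makes angle θ = 57° with the incident direction. The magnitude of the vector change Δp⃗ = p⃗₀ − p⃗' is found from the law of cosines:
|Δp⃗|² = p₀² + p'² − 2p₀p'cos θ
|Δp⃗|² = (3.5245e-23)² + (3.3289e-23)² − 2·3.5245e-23·3.3289e-23·cos(57°)
|Δp⃗| = 3.2747e-23 kg·m/s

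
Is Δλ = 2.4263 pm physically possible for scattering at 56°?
No, inconsistent

Calculate the expected shift for θ = 56°:

Δλ_expected = λ_C(1 - cos(56°))
Δλ_expected = 2.4263 × (1 - cos(56°))
Δλ_expected = 2.4263 × 0.4408
Δλ_expected = 1.0695 pm

Given shift: 2.4263 pm
Expected shift: 1.0695 pm
Difference: 1.3568 pm

The values do not match. The given shift corresponds to θ ≈ 90.0°, not 56°.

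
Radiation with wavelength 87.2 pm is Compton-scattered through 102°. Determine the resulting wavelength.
90.1308 pm

Using the Compton scattering formula:
λ' = λ + Δλ = λ + λ_C(1 - cos θ)

Given:
- Initial wavelength λ = 87.2 pm
- Scattering angle θ = 102°
- Compton wavelength λ_C ≈ 2.4263 pm

Calculate the shift:
Δλ = 2.4263 × (1 - cos(102°))
Δλ = 2.4263 × 1.2079
Δλ = 2.9308 pm

Final wavelength:
λ' = 87.2 + 2.9308 = 90.1308 pm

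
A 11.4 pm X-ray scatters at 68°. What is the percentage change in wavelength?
13.3105%

Calculate the Compton shift:
Δλ = λ_C(1 - cos(68°))
Δλ = 2.4263 × (1 - cos(68°))
Δλ = 2.4263 × 0.6254
Δλ = 1.5174 pm

Percentage change:
(Δλ/λ₀) × 100 = (1.5174/11.4) × 100
= 13.3105%

(Intermediate values are shown rounded; full precision is carried through to the final answer.)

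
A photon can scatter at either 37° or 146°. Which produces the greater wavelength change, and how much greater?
146° produces the larger shift by a factor of 9.083

Calculate both shifts using Δλ = λ_C(1 - cos θ):

For θ₁ = 37°:
Δλ₁ = 2.4263 × (1 - cos(37°))
Δλ₁ = 2.4263 × 0.2014
Δλ₁ = 0.4886 pm

For θ₂ = 146°:
Δλ₂ = 2.4263 × (1 - cos(146°))
Δλ₂ = 2.4263 × 1.8290
Δλ₂ = 4.4378 pm

The 146° angle produces the larger shift.
Ratio: 4.4378/0.4886 = 9.083

(Intermediate values are shown rounded; full precision is carried through to the final answer.)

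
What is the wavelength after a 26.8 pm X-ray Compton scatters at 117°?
30.3278 pm

Using the Compton scattering formula:
λ' = λ + Δλ = λ + λ_C(1 - cos θ)

Given:
- Initial wavelength λ = 26.8 pm
- Scattering angle θ = 117°
- Compton wavelength λ_C ≈ 2.4263 pm

Calculate the shift:
Δλ = 2.4263 × (1 - cos(117°))
Δλ = 2.4263 × 1.4540
Δλ = 3.5278 pm

Final wavelength:
λ' = 26.8 + 3.5278 = 30.3278 pm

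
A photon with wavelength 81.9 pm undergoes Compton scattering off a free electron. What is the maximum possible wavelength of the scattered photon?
86.7526 pm (at θ = 180°)

The Compton shift is Δλ = λ_C(1 − cos θ).

Since cos θ ranges from −1 to 1, the factor (1 − cos θ) ranges from 0 to 2; the maximum shift occurs at θ = 180° (backscattering):
Δλ_max = 2λ_C = 2 × 2.4263 pm = 4.8526 pm

Maximum scattered wavelength:
λ'_max = λ₀ + Δλ_max = 81.9 + 4.8526 = 86.7526 pm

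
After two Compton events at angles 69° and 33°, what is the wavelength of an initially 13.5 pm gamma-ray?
15.4482 pm

Apply Compton shift twice:

First scattering at θ₁ = 69°:
Δλ₁ = λ_C(1 - cos(69°))
Δλ₁ = 2.4263 × 0.6416
Δλ₁ = 1.5568 pm

After first scattering:
λ₁ = 13.5 + 1.5568 = 15.0568 pm

Second scattering at θ₂ = 33°:
Δλ₂ = λ_C(1 - cos(33°))
Δλ₂ = 2.4263 × 0.1613
Δλ₂ = 0.3914 pm

Final wavelength:
λ₂ = 15.0568 + 0.3914 = 15.4482 pm

Total shift: Δλ_total = 1.5568 + 0.3914 = 1.9482 pm

(Intermediate values are shown rounded; full precision is carried through to the final answer.)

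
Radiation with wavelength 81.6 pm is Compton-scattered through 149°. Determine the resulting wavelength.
86.1061 pm

Using the Compton scattering formula:
λ' = λ + Δλ = λ + λ_C(1 - cos θ)

Given:
- Initial wavelength λ = 81.6 pm
- Scattering angle θ = 149°
- Compton wavelength λ_C ≈ 2.4263 pm

Calculate the shift:
Δλ = 2.4263 × (1 - cos(149°))
Δλ = 2.4263 × 1.8572
Δλ = 4.5061 pm

Final wavelength:
λ' = 81.6 + 4.5061 = 86.1061 pm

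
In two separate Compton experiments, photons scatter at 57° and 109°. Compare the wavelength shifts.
109° produces the larger shift by a factor of 2.911

Calculate both shifts using Δλ = λ_C(1 - cos θ):

For θ₁ = 57°:
Δλ₁ = 2.4263 × (1 - cos(57°))
Δλ₁ = 2.4263 × 0.4554
Δλ₁ = 1.1048 pm

For θ₂ = 109°:
Δλ₂ = 2.4263 × (1 - cos(109°))
Δλ₂ = 2.4263 × 1.3256
Δλ₂ = 3.2162 pm

The 109° angle produces the larger shift.
Ratio: 3.2162/1.1048 = 2.911

(Intermediate values are shown rounded; full precision is carried through to the final answer.)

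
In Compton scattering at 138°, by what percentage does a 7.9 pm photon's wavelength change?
53.5368%

Calculate the Compton shift:
Δλ = λ_C(1 - cos(138°))
Δλ = 2.4263 × (1 - cos(138°))
Δλ = 2.4263 × 1.7431
Δλ = 4.2294 pm

Percentage change:
(Δλ/λ₀) × 100 = (4.2294/7.9) × 100
= 53.5368%

(Intermediate values are shown rounded; full precision is carried through to the final answer.)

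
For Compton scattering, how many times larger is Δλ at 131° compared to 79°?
131° produces the larger shift by a factor of 2.047

Calculate both shifts using Δλ = λ_C(1 - cos θ):

For θ₁ = 79°:
Δλ₁ = 2.4263 × (1 - cos(79°))
Δλ₁ = 2.4263 × 0.8092
Δλ₁ = 1.9633 pm

For θ₂ = 131°:
Δλ₂ = 2.4263 × (1 - cos(131°))
Δλ₂ = 2.4263 × 1.6561
Δλ₂ = 4.0181 pm

The 131° angle produces the larger shift.
Ratio: 4.0181/1.9633 = 2.047

(Intermediate values are shown rounded; full precision is carried through to the final answer.)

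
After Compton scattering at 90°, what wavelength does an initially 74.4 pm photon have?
76.8263 pm

Using the Compton formula: λ' = λ + λ_C(1 − cos θ)

For θ = 90°, cos θ = 0 (exact) = 0.0000, so:
1 − cos 90° = 1 − (0) = 1.0000

Δλ = λ_C × 1.0000 = 2.4263 × 1.0000 = 2.4263 pm

λ' = 74.4 + 2.4263 = 76.8263 pm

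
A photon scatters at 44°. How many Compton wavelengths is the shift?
0.2807 λ_C

The Compton shift formula is:
Δλ = λ_C(1 - cos θ)

Dividing both sides by λ_C:
Δλ/λ_C = 1 - cos θ

For θ = 44°:
Δλ/λ_C = 1 - cos(44°)
Δλ/λ_C = 1 - 0.7193
Δλ/λ_C = 0.2807

This means the shift is 0.2807 × λ_C = 0.6810 pm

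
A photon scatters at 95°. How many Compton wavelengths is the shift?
1.0872 λ_C

The Compton shift formula is:
Δλ = λ_C(1 - cos θ)

Dividing both sides by λ_C:
Δλ/λ_C = 1 - cos θ

For θ = 95°:
Δλ/λ_C = 1 - cos(95°)
Δλ/λ_C = 1 - -0.0872
Δλ/λ_C = 1.0872

This means the shift is 1.0872 × λ_C = 2.6378 pm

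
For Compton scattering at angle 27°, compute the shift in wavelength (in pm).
0.2645 pm

Using the Compton scattering formula:
Δλ = λ_C(1 - cos θ)

where λ_C = h/(m_e·c) ≈ 2.4263 pm is the Compton wavelength of an electron.

For θ = 27°:
cos(27°) = 0.8910
1 - cos(27°) = 0.1090

Δλ = 2.4263 × 0.1090
Δλ = 0.2645 pm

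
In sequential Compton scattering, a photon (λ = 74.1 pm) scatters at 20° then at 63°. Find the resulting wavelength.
75.5711 pm

Apply Compton shift twice:

First scattering at θ₁ = 20°:
Δλ₁ = λ_C(1 - cos(20°))
Δλ₁ = 2.4263 × 0.0603
Δλ₁ = 0.1463 pm

After first scattering:
λ₁ = 74.1 + 0.1463 = 74.2463 pm

Second scattering at θ₂ = 63°:
Δλ₂ = λ_C(1 - cos(63°))
Δλ₂ = 2.4263 × 0.5460
Δλ₂ = 1.3248 pm

Final wavelength:
λ₂ = 74.2463 + 1.3248 = 75.5711 pm

Total shift: Δλ_total = 0.1463 + 1.3248 = 1.4711 pm

(Intermediate values are shown rounded; full precision is carried through to the final answer.)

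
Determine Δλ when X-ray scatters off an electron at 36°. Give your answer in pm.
0.4634 pm

Using the Compton scattering formula:
Δλ = λ_C(1 - cos θ)

where λ_C = h/(m_e·c) ≈ 2.4263 pm is the Compton wavelength of an electron.

For θ = 36°:
cos(36°) = 0.8090
1 - cos(36°) = 0.1910

Δλ = 2.4263 × 0.1910
Δλ = 0.4634 pm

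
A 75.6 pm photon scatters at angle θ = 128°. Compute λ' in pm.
79.5201 pm

Using the Compton scattering formula:
λ' = λ + Δλ = λ + λ_C(1 - cos θ)

Given:
- Initial wavelength λ = 75.6 pm
- Scattering angle θ = 128°
- Compton wavelength λ_C ≈ 2.4263 pm

Calculate the shift:
Δλ = 2.4263 × (1 - cos(128°))
Δλ = 2.4263 × 1.6157
Δλ = 3.9201 pm

Final wavelength:
λ' = 75.6 + 3.9201 = 79.5201 pm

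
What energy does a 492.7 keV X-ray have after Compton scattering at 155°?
173.6056 keV

First convert energy to wavelength:
λ = hc/E, with hc ≈ 1239.842 keV·pm (i.e. 1239.842 eV·nm)

For E = 492.7 keV = 492700 eV:
λ = 1239.842 keV·pm / 492.7 keV
λ = 2.5164 pm

Calculate the Compton shift:
Δλ = λ_C(1 - cos(155°)) = 2.4263 × 1.9063
Δλ = 4.6253 pm

Final wavelength:
λ' = 2.5164 + 4.6253 = 7.1417 pm

Final energy:
E' = hc/λ' = 1239.842 / 7.1417 = 173.6056 keV

(Intermediate values are shown rounded; full precision is carried through to the final answer.)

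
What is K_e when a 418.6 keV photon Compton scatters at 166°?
258.4639 keV

By energy conservation: K_e = E_initial - E_final

First find the scattered photon energy:
Initial wavelength: λ = hc/E = 2.9619 pm
Compton shift: Δλ = λ_C(1 - cos(166°)) = 4.7805 pm
Final wavelength: λ' = 2.9619 + 4.7805 = 7.7424 pm
Final photon energy: E' = hc/λ' = 160.1361 keV

Electron kinetic energy:
K_e = E - E' = 418.6000 - 160.1361 = 258.4639 keV

(Intermediate values are shown rounded; full precision is carried through to the final answer.)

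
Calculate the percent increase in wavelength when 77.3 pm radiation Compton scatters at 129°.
5.1141%

Calculate the Compton shift:
Δλ = λ_C(1 - cos(129°))
Δλ = 2.4263 × (1 - cos(129°))
Δλ = 2.4263 × 1.6293
Δλ = 3.9532 pm

Percentage change:
(Δλ/λ₀) × 100 = (3.9532/77.3) × 100
= 5.1141%

(Intermediate values are shown rounded; full precision is carried through to the final answer.)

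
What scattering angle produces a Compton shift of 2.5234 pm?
92.29°

From the Compton formula Δλ = λ_C(1 - cos θ), we can solve for θ:

cos θ = 1 - Δλ/λ_C

Given:
- Δλ = 2.5234 pm
- λ_C = h/(m_e·c) ≈ 2.42631024 pm

cos θ = 1 - 2.5234/2.42631024
cos θ = 1 - 1.040015
cos θ = -0.040015

θ = arccos(-0.040015)
θ = 92.29°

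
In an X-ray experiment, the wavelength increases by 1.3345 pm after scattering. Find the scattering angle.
63.26°

From the Compton formula Δλ = λ_C(1 - cos θ), we can solve for θ:

cos θ = 1 - Δλ/λ_C

Given:
- Δλ = 1.3345 pm
- λ_C = h/(m_e·c) ≈ 2.42631024 pm

cos θ = 1 - 1.3345/2.42631024
cos θ = 1 - 0.550012
cos θ = 0.449988

θ = arccos(0.449988)
θ = 63.26°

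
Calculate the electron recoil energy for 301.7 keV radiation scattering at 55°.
60.6804 keV

By energy conservation: K_e = E_initial - E_final

First find the scattered photon energy:
Initial wavelength: λ = hc/E = 4.1095 pm
Compton shift: Δλ = λ_C(1 - cos(55°)) = 1.0346 pm
Final wavelength: λ' = 4.1095 + 1.0346 = 5.1442 pm
Final photon energy: E' = hc/λ' = 241.0196 keV

Electron kinetic energy:
K_e = E - E' = 301.7000 - 241.0196 = 60.6804 keV

(Intermediate values are shown rounded; full precision is carried through to the final answer.)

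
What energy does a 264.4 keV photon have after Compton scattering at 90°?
174.2434 keV

First convert energy to wavelength:
λ = hc/E, with hc ≈ 1239.842 keV·pm (i.e. 1239.842 eV·nm)

For E = 264.4 keV = 264400 eV:
λ = 1239.842 keV·pm / 264.4 keV
λ = 4.6893 pm

Calculate the Compton shift:
Δλ = λ_C(1 - cos(90°)) = 2.4263 × 1.0000
Δλ = 2.4263 pm

Final wavelength:
λ' = 4.6893 + 2.4263 = 7.1156 pm

Final energy:
E' = hc/λ' = 1239.842 / 7.1156 = 174.2434 keV

(Intermediate values are shown rounded; full precision is carried through to the final answer.)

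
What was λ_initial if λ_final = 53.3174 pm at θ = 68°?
51.8000 pm

From λ' = λ + Δλ, we have λ = λ' - Δλ

First calculate the Compton shift:
Δλ = λ_C(1 - cos θ)
Δλ = 2.4263 × (1 - cos(68°))
Δλ = 2.4263 × 0.6254
Δλ = 1.5174 pm

Initial wavelength:
λ = λ' - Δλ
λ = 53.3174 - 1.5174
λ = 51.8000 pm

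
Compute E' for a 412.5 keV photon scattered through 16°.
399.9918 keV

First convert energy to wavelength:
λ = hc/E, with hc ≈ 1239.842 keV·pm (i.e. 1239.842 eV·nm)

For E = 412.5 keV = 412500 eV:
λ = 1239.842 keV·pm / 412.5 keV
λ = 3.0057 pm

Calculate the Compton shift:
Δλ = λ_C(1 - cos(16°)) = 2.4263 × 0.0387
Δλ = 0.0940 pm

Final wavelength:
λ' = 3.0057 + 0.0940 = 3.0997 pm

Final energy:
E' = hc/λ' = 1239.842 / 3.0997 = 399.9918 keV

(Intermediate values are shown rounded; full precision is carried through to the final answer.)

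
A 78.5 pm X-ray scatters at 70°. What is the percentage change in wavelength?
2.0337%

Calculate the Compton shift:
Δλ = λ_C(1 - cos(70°))
Δλ = 2.4263 × (1 - cos(70°))
Δλ = 2.4263 × 0.6580
Δλ = 1.5965 pm

Percentage change:
(Δλ/λ₀) × 100 = (1.5965/78.5) × 100
= 2.0337%

(Intermediate values are shown rounded; full precision is carried through to the final answer.)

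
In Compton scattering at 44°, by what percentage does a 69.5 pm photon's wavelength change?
0.9798%

Calculate the Compton shift:
Δλ = λ_C(1 - cos(44°))
Δλ = 2.4263 × (1 - cos(44°))
Δλ = 2.4263 × 0.2807
Δλ = 0.6810 pm

Percentage change:
(Δλ/λ₀) × 100 = (0.6810/69.5) × 100
= 0.9798%

(Intermediate values are shown rounded; full precision is carried through to the final answer.)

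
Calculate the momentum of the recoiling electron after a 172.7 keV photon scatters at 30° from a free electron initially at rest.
4.6900e-23 kg·m/s

The electron is initially at rest, so by conservation of momentum:
p⃗_e = p⃗₀ − p⃗'  (incident photon momentum minus scattered photon momentum)

Photon momentum magnitudes (p = h/λ = E/c):
λ₀ = hc/E₀ = 7.1792 pm → p₀ = h/λ₀ = 9.2296e-23 kg·m/s
Δλ = λ_C(1 − cos 30°) = 0.3251 pm
λ' = 7.5042 pm → p' = h/λ' = 8.8298e-23 kg·m/s

The scattered photon makes angle θ = 30° with the incident direction, so by the law of cosines:
|p⃗_e|² = p₀² + p'² − 2p₀p'cos θ
|p⃗_e|² = (9.2296e-23)² + (8.8298e-23)² − 2·9.2296e-23·8.8298e-23·cos(30°)
|p⃗_e| = 4.6900e-23 kg·m/s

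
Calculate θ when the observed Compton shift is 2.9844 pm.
103.30°

From the Compton formula Δλ = λ_C(1 - cos θ), we can solve for θ:

cos θ = 1 - Δλ/λ_C

Given:
- Δλ = 2.9844 pm
- λ_C = h/(m_e·c) ≈ 2.42631024 pm

cos θ = 1 - 2.9844/2.42631024
cos θ = 1 - 1.230016
cos θ = -0.230016

θ = arccos(-0.230016)
θ = 103.30°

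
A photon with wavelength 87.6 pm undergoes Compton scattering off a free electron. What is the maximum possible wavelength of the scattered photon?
92.4526 pm (at θ = 180°)

The Compton shift is Δλ = λ_C(1 − cos θ).

Since cos θ ranges from −1 to 1, the factor (1 − cos θ) ranges from 0 to 2; the maximum shift occurs at θ = 180° (backscattering):
Δλ_max = 2λ_C = 2 × 2.4263 pm = 4.8526 pm

Maximum scattered wavelength:
λ'_max = λ₀ + Δλ_max = 87.6 + 4.8526 = 92.4526 pm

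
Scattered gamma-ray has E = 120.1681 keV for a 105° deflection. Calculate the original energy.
170.7001 keV

Convert final energy to wavelength (hc ≈ 1239.842 keV·pm):
λ' = hc/E' = 1239.842 / 120.1681 = 10.3176 pm

Calculate the Compton shift:
Δλ = λ_C(1 - cos(105°))
Δλ = 2.4263 × (1 - cos(105°))
Δλ = 3.0543 pm

Initial wavelength:
λ = λ' - Δλ = 10.3176 - 3.0543 = 7.2633 pm

Initial energy:
E = hc/λ = 1239.842 / 7.2633 = 170.7001 keV

(Intermediate values are shown rounded; full precision is carried through to the final answer.)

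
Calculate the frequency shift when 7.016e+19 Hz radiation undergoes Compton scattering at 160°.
3.677e+19 Hz (decrease)

Convert frequency to wavelength (c = 299792458 m/s):
λ₀ = c/f₀ = 299792458/7.016e+19 = 4.2729826e-12 m = 4.2730 pm

Calculate Compton shift:
Δλ = λ_C(1 - cos(160°)) = 4.7063 pm

Final wavelength:
λ' = λ₀ + Δλ = 4.2730 + 4.7063 = 8.9793 pm

Final frequency:
f' = c/λ' = 299792458/8.9792786e-12 = 3.3387143e+19 Hz

Frequency shift (decrease):
Δf = f₀ - f' = 7.016e+19 - 3.3387143e+19 = 3.677e+19 Hz

(Intermediate values are shown rounded; full precision is carried through to the final answer.)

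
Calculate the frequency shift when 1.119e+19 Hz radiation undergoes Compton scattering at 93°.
9.737e+17 Hz (decrease)

Convert frequency to wavelength (c = 299792458 m/s):
λ₀ = c/f₀ = 299792458/1.119e+19 = 2.6791104e-11 m = 26.7911 pm

Calculate Compton shift:
Δλ = λ_C(1 - cos(93°)) = 2.5533 pm

Final wavelength:
λ' = λ₀ + Δλ = 26.7911 + 2.5533 = 29.3444 pm

Final frequency:
f' = c/λ' = 299792458/2.9344398e-11 = 1.0216344e+19 Hz

Frequency shift (decrease):
Δf = f₀ - f' = 1.119e+19 - 1.0216344e+19 = 9.737e+17 Hz

(Intermediate values are shown rounded; full precision is carried through to the final answer.)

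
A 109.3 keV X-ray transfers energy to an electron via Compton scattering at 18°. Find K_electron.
1.1324 keV

By energy conservation: K_e = E_initial - E_final

First find the scattered photon energy:
Initial wavelength: λ = hc/E = 11.3435 pm
Compton shift: Δλ = λ_C(1 - cos(18°)) = 0.1188 pm
Final wavelength: λ' = 11.3435 + 0.1188 = 11.4622 pm
Final photon energy: E' = hc/λ' = 108.1676 keV

Electron kinetic energy:
K_e = E - E' = 109.3000 - 108.1676 = 1.1324 keV

(Intermediate values are shown rounded; full precision is carried through to the final answer.)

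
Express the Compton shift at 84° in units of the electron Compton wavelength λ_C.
0.8955 λ_C

The Compton shift formula is:
Δλ = λ_C(1 - cos θ)

Dividing both sides by λ_C:
Δλ/λ_C = 1 - cos θ

For θ = 84°:
Δλ/λ_C = 1 - cos(84°)
Δλ/λ_C = 1 - 0.1045
Δλ/λ_C = 0.8955

This means the shift is 0.8955 × λ_C = 2.1727 pm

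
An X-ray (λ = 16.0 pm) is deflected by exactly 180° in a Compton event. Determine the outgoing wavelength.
20.8526 pm

Using the Compton formula: λ' = λ + λ_C(1 − cos θ)

For θ = 180°, cos θ = -1 (exact) = -1.0000, so:
1 − cos 180° = 1 − (-1) = 2.0000

Δλ = λ_C × 2.0000 = 2.4263 × 2.0000 = 4.8526 pm

λ' = 16.0 + 4.8526 = 20.8526 pm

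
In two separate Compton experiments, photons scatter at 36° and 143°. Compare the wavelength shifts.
143° produces the larger shift by a factor of 9.418

Calculate both shifts using Δλ = λ_C(1 - cos θ):

For θ₁ = 36°:
Δλ₁ = 2.4263 × (1 - cos(36°))
Δλ₁ = 2.4263 × 0.1910
Δλ₁ = 0.4634 pm

For θ₂ = 143°:
Δλ₂ = 2.4263 × (1 - cos(143°))
Δλ₂ = 2.4263 × 1.7986
Δλ₂ = 4.3640 pm

The 143° angle produces the larger shift.
Ratio: 4.3640/0.4634 = 9.418

(Intermediate values are shown rounded; full precision is carried through to the final answer.)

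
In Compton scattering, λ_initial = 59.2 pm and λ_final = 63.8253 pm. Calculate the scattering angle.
155.00°

First find the wavelength shift:
Δλ = λ' - λ = 63.8253 - 59.2 = 4.6253 pm

Using Δλ = λ_C(1 - cos θ), with λ_C = h/(m_e·c) ≈ 2.42631024 pm:
cos θ = 1 - Δλ/λ_C
cos θ = 1 - 4.6253/2.42631024
cos θ = -0.906310

θ = arccos(-0.906310)
θ = 155.00°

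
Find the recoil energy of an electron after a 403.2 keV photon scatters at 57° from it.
106.5766 keV

By energy conservation: K_e = E_initial - E_final

First find the scattered photon energy:
Initial wavelength: λ = hc/E = 3.0750 pm
Compton shift: Δλ = λ_C(1 - cos(57°)) = 1.1048 pm
Final wavelength: λ' = 3.0750 + 1.1048 = 4.1799 pm
Final photon energy: E' = hc/λ' = 296.6234 keV

Electron kinetic energy:
K_e = E - E' = 403.2000 - 296.6234 = 106.5766 keV

(Intermediate values are shown rounded; full precision is carried through to the final answer.)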